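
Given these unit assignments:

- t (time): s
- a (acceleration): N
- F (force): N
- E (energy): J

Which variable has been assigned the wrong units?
a

The variable a (acceleration) should have units m/s², not N.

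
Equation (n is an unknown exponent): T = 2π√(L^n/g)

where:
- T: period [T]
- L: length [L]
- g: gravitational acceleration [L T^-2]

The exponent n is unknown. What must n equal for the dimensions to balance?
n = 1

T has dimensions [T]; L has dimensions [L].
With n = 1: 2π√(L^1/g) has dimensions [T], matching the LHS ✓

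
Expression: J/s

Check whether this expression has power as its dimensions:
Yes

The expression J/s has dimensions [L^2 M T^-3], which is exactly power [L^2 M T^-3].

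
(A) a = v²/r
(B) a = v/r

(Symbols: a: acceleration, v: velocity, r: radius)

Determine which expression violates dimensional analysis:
(B)

(A) a = v²/r: LHS [L T^-2], RHS [L T^-2] ✓
(B) a = v/r: LHS [L T^-2], RHS [T^-1] ✗

Expression (B) a = v/r is dimensionally incorrect.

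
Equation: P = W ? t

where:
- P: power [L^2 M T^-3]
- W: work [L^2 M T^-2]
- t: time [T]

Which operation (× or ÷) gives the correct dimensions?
division (÷): P = W ÷ t

P [L^2 M T^-3]; W [L^2 M T^-2]; t [T].
W × t → [L^2 M T^-1] ✗
W ÷ t → [L^2 M T^-3] ✓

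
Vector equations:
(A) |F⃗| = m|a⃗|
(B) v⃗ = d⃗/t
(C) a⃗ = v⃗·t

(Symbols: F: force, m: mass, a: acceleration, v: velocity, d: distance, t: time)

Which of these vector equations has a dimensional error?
(C) a⃗ = v⃗·t

(A) |F⃗| = m|a⃗|: LHS [L M T^-2], RHS [L M T^-2] ✓ — magnitudes of vectors are scalars
(B) v⃗ = d⃗/t: LHS [L T^-1], RHS [L T^-1] ✓ — displacement (vector) divided by time (scalar)
(C) a⃗ = v⃗·t: LHS [L T^-2], RHS [L] ✗ — acceleration is velocity per time; should be v⃗/t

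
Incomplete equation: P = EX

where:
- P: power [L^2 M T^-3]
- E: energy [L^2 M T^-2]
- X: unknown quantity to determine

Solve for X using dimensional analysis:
X = f (inverse time / frequency (1/t)), dimensions [T^-1]

P has dimensions [L^2 M T^-3]; the rest of the RHS (E) has dimensions [L^2 M T^-2].
So X must have dimensions [T^-1] — X = f (inverse time / frequency (1/t)).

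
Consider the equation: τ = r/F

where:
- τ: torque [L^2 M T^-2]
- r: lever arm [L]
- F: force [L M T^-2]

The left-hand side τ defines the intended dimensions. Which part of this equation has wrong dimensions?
The right-hand side term r/F

τ has dimensions [L^2 M T^-2], but r/F has dimensions [M^-1 T^2], so the term r/F is dimensionally wrong for τ.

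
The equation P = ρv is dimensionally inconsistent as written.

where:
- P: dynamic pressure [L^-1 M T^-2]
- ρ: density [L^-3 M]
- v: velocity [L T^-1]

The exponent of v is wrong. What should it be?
The exponent of v should be 2: P = ρv^2

The LHS P has dimensions [L^-1 M T^-2]; v has dimensions [L T^-1].
As written, the RHS ρv (exponent 1 on v) has dimensions [L^-2 M T^-1], which does not match.
With exponent 2, the RHS ρv^2 has dimensions [L^-1 M T^-2], matching the LHS.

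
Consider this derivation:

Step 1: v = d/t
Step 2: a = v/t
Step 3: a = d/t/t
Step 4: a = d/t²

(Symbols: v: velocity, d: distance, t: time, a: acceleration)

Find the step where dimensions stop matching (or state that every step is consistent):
No step introduces an error — all steps are dimensionally consistent.

Step 1: v = d/t → LHS [L T^-1], RHS [L T^-1] ✓
Step 2: a = v/t → LHS [L T^-2], RHS [L T^-2] ✓
Step 3: a = d/t/t → LHS [L T^-2], RHS [L T^-2] ✓
Step 4: a = d/t² → LHS [L T^-2], RHS [L T^-2] ✓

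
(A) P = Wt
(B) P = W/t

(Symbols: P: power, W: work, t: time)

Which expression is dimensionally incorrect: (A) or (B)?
(A)

(A) P = Wt: LHS [L^2 M T^-3], RHS [L^2 M T^-1] ✗
(B) P = W/t: LHS [L^2 M T^-3], RHS [L^2 M T^-3] ✓

Expression (A) P = Wt is dimensionally incorrect.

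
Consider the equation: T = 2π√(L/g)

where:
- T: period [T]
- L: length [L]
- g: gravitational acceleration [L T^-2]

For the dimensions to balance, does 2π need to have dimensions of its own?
No

T has dimensions [T] and √(L/g) already has dimensions [T], so the equation balances without 2π contributing any dimensions. 2π is a pure (dimensionless) number; changing or removing it would not affect dimensional consistency.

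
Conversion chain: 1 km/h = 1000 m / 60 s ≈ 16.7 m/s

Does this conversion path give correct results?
The chain is incorrect (it contains an error).

Incorrect: 1 h = 3600 s, not 60 s (1 km/h ≈ 0.278 m/s)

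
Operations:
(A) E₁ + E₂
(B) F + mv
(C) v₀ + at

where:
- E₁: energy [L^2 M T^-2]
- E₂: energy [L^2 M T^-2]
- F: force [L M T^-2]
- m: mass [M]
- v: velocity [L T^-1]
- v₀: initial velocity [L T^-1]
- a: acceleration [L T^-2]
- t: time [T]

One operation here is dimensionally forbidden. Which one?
(B) F + mv

(A) E₁ + E₂: E₁ [L^2 M T^-2] and E₂ [L^2 M T^-2] — same dimensions ✓
(B) F + mv: F [L M T^-2] and mv [L M T^-1] — different dimensions cannot be added/subtracted ✗
(C) v₀ + at: v₀ [L T^-1] and at [L T^-1] — same dimensions ✓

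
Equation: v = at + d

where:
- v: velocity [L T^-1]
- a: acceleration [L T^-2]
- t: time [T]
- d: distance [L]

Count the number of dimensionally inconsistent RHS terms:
1

LHS v: [L T^-1]
- at: [L T^-1] ✓
- d: [L] ✗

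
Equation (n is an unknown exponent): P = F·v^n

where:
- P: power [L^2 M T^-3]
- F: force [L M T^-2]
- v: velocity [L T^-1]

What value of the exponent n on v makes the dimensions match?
n = 1

P has dimensions [L^2 M T^-3]; v has dimensions [L T^-1].
The rest of the RHS has dimensions [L M T^-2], so v^n must supply [L T^-1].
With n = 1: F·v^1 has dimensions [L^2 M T^-3], matching the LHS ✓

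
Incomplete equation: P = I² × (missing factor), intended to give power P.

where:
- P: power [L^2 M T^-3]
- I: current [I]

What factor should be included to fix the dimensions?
R (resistance), dimensions [I^-2 L^2 M T^-3]

P has dimensions [L^2 M T^-3] and I² has dimensions [I^2].
The missing factor must have dimensions [L^2 M T^-3] / [I^2] = [I^-2 L^2 M T^-3], i.e. resistance (R).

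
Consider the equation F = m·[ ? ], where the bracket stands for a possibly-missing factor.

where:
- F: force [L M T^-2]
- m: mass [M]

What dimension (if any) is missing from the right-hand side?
[L T^-2] — acceleration (e.g. a)

F has dimensions [L M T^-2]; m has dimensions [M].
The bracketed factor must supply [L M T^-2] / [M] = [L T^-2].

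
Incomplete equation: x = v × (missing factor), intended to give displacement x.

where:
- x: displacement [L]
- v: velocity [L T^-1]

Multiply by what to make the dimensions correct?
t (time), dimensions [T]

x has dimensions [L] and v has dimensions [L T^-1].
The missing factor must have dimensions [L] / [L T^-1] = [T], i.e. time (t).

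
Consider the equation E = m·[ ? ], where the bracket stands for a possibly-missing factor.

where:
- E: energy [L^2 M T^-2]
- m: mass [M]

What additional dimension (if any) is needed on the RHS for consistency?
[L^2 T^-2] — velocity squared (e.g. v²)

E has dimensions [L^2 M T^-2]; m has dimensions [M].
The bracketed factor must supply [L^2 M T^-2] / [M] = [L^2 T^-2].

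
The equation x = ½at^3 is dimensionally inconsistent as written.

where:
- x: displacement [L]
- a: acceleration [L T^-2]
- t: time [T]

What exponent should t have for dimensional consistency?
The exponent of t should be 2: x = ½at^2

The LHS x has dimensions [L]; t has dimensions [T].
As written, the RHS ½at^3 (exponent 3 on t) has dimensions [L T], which does not match.
With exponent 2, the RHS ½at^2 has dimensions [L], matching the LHS.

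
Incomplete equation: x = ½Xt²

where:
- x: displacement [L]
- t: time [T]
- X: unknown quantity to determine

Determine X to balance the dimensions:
X = a (acceleration), dimensions [L T^-2]

x has dimensions [L]; the rest of the RHS (½ t²) has dimensions [T^2].
So X must have dimensions [L T^-2] — X = a (acceleration).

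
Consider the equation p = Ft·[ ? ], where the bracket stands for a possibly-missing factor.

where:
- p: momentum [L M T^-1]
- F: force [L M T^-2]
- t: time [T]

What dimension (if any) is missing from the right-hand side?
Nothing is missing — the bracketed factor must be dimensionless.

p has dimensions [L M T^-1] and Ft already has dimensions [L M T^-1], so p = Ft is dimensionally complete.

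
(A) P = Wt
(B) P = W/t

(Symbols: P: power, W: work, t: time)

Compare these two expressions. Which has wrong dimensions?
(A)

(A) P = Wt: LHS [L^2 M T^-3], RHS [L^2 M T^-1] ✗
(B) P = W/t: LHS [L^2 M T^-3], RHS [L^2 M T^-3] ✓

Expression (A) P = Wt is dimensionally incorrect.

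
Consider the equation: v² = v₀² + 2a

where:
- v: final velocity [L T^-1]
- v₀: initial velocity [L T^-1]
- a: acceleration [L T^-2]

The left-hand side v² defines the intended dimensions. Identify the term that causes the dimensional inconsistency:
The term 2a

Checking each RHS term against the LHS:
- v₀²: [L^2 T^-2] — matches v² [L^2 T^-2] ✓
- 2a: [L T^-2] — does NOT match v² [L^2 T^-2] ✗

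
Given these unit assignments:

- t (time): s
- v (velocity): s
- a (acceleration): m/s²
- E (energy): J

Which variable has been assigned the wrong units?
v

The variable v (velocity) should have units m/s, not s.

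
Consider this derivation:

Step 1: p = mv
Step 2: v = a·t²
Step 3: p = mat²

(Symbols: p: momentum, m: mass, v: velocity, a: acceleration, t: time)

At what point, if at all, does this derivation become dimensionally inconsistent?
Step 2

Step 1: p = mv → LHS [L M T^-1], RHS [L M T^-1] ✓
Step 2: v = a·t² → LHS [L T^-1], RHS [L] ✗

The first dimensional inconsistency appears in step 2: v = a·t²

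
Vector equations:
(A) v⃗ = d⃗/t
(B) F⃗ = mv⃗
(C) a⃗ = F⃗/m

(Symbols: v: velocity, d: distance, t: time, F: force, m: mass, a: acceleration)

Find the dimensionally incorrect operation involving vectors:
(B) F⃗ = mv⃗

(A) v⃗ = d⃗/t: LHS [L T^-1], RHS [L T^-1] ✓ — displacement (vector) divided by time (scalar)
(B) F⃗ = mv⃗: LHS [L M T^-2], RHS [L M T^-1] ✗ — mass times velocity is momentum, not force; should be ma⃗
(C) a⃗ = F⃗/m: LHS [L T^-2], RHS [L T^-2] ✓ — force (vector) divided by mass (scalar)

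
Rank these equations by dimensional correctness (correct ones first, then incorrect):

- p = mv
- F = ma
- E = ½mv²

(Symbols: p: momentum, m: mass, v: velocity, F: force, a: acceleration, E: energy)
Dimensionally correct: p = mv, F = ma, E = ½mv²
Dimensionally incorrect: none
Ordered (correct first, then incorrect): p = mv, F = ma, E = ½mv²

- p = mv: LHS [L M T^-1], RHS [L M T^-1] → correct ✓
- F = ma: LHS [L M T^-2], RHS [L M T^-2] → correct ✓
- E = ½mv²: LHS [L^2 M T^-2], RHS [L^2 M T^-2] → correct ✓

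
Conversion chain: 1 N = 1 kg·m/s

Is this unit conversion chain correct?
The chain is incorrect (it contains an error).

Incorrect: Newton is kg·m/s², not kg·m/s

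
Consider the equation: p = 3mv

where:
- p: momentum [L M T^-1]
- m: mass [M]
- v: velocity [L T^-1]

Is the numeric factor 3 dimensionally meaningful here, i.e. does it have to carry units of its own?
No

p has dimensions [L M T^-1] and mv already has dimensions [L M T^-1], so the equation balances without 3 contributing any dimensions. 3 is a pure (dimensionless) number; changing or removing it would not affect dimensional consistency.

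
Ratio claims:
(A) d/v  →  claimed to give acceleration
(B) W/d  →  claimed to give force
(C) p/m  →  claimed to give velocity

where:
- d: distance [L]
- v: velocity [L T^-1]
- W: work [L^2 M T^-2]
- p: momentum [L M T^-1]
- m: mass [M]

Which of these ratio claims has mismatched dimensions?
(A) d/v does not give acceleration

(A) d/v: [T] ≠ acceleration [L T^-2] ✗
(B) W/d: [L M T^-2] = force [L M T^-2] ✓
(C) p/m: [L T^-1] = velocity [L T^-1] ✓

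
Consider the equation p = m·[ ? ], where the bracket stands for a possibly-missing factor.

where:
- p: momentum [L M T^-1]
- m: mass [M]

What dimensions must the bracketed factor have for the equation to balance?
[L T^-1] — velocity (e.g. v)

p has dimensions [L M T^-1]; m has dimensions [M].
The bracketed factor must supply [L M T^-1] / [M] = [L T^-1].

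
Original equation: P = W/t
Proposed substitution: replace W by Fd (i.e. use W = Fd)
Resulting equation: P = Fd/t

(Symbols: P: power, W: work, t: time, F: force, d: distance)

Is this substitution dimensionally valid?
Yes

[W] = [L^2 M T^-2] and [Fd] = [L^2 M T^-2]. These match, so the substitution replaces a quantity by one of the same dimensions and the result P = Fd/t has LHS [L^2 M T^-3] vs RHS [L^2 M T^-3] — still consistent.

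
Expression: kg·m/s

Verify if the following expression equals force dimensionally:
No

The expression kg·m/s has dimensions [L M T^-1], but force has dimensions [L M T^-2].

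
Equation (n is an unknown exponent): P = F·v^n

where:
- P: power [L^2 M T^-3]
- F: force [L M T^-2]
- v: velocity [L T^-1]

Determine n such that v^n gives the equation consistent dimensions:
n = 1

P has dimensions [L^2 M T^-3]; v has dimensions [L T^-1].
The rest of the RHS has dimensions [L M T^-2], so v^n must supply [L T^-1].
With n = 1: F·v^1 has dimensions [L^2 M T^-3], matching the LHS ✓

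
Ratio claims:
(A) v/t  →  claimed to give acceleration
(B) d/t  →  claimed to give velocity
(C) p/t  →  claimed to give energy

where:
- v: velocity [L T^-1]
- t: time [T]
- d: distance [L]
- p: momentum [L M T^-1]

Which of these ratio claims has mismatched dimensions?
(C) p/t does not give energy

(A) v/t: [L T^-2] = acceleration [L T^-2] ✓
(B) d/t: [L T^-1] = velocity [L T^-1] ✓
(C) p/t: [L M T^-2] ≠ energy [L^2 M T^-2] ✗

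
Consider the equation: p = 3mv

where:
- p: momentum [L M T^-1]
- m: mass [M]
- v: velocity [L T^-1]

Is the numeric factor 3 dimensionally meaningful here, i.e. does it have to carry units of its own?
No

p has dimensions [L M T^-1] and mv already has dimensions [L M T^-1], so the equation balances without 3 contributing any dimensions. 3 is a pure (dimensionless) number; changing or removing it would not affect dimensional consistency.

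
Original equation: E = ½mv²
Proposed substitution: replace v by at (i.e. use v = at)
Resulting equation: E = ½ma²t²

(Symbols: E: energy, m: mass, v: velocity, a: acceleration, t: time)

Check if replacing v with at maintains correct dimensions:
Yes

[v] = [L T^-1] and [at] = [L T^-1]. These match, so the substitution replaces a quantity by one of the same dimensions and the result E = ½ma²t² has LHS [L^2 M T^-2] vs RHS [L^2 M T^-2] — still consistent.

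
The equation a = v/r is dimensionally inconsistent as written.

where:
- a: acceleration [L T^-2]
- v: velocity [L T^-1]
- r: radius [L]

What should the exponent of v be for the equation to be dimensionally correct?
The exponent of v should be 2: a = v^2/r

The LHS a has dimensions [L T^-2]; v has dimensions [L T^-1].
As written, the RHS v/r (exponent 1 on v) has dimensions [T^-1], which does not match.
With exponent 2, the RHS v^2/r has dimensions [L T^-2], matching the LHS.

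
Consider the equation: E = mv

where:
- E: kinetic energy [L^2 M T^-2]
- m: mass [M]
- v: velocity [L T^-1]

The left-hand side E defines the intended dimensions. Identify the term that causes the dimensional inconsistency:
The right-hand side term mv

E has dimensions [L^2 M T^-2], but mv has dimensions [L M T^-1], so the term mv is dimensionally wrong for E.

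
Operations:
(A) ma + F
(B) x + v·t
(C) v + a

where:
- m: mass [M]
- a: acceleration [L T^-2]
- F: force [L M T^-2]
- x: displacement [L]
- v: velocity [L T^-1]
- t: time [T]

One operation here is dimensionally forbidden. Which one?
(C) v + a

(A) ma + F: ma [L M T^-2] and F [L M T^-2] — same dimensions ✓
(B) x + v·t: x [L] and v·t [L] — same dimensions ✓
(C) v + a: v [L T^-1] and a [L T^-2] — different dimensions cannot be added/subtracted ✗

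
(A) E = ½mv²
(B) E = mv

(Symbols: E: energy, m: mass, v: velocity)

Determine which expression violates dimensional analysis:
(B)

(A) E = ½mv²: LHS [L^2 M T^-2], RHS [L^2 M T^-2] ✓
(B) E = mv: LHS [L^2 M T^-2], RHS [L M T^-1] ✗

Expression (B) E = mv is dimensionally incorrect.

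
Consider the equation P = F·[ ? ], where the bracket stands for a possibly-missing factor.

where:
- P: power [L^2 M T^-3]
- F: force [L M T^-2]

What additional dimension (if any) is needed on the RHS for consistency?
[L T^-1] — velocity (e.g. v)

P has dimensions [L^2 M T^-3]; F has dimensions [L M T^-2].
The bracketed factor must supply [L^2 M T^-3] / [L M T^-2] = [L T^-1].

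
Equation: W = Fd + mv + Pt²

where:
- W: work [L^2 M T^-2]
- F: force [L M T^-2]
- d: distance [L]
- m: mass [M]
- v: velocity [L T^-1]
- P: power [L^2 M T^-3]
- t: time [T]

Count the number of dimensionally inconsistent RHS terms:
2

LHS W: [L^2 M T^-2]
- Fd: [L^2 M T^-2] ✓
- mv: [L M T^-1] ✗
- Pt²: [L^2 M T^-1] ✗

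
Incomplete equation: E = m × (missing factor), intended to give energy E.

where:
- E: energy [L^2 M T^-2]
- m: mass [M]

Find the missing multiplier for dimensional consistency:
v² (velocity squared), dimensions [L^2 T^-2]

E has dimensions [L^2 M T^-2] and m has dimensions [M].
The missing factor must have dimensions [L^2 M T^-2] / [M] = [L^2 T^-2], i.e. velocity squared (v²).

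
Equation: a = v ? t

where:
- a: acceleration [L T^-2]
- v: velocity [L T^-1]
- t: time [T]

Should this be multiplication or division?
division (÷): a = v ÷ t

a [L T^-2]; v [L T^-1]; t [T].
v × t → [L] ✗
v ÷ t → [L T^-2] ✓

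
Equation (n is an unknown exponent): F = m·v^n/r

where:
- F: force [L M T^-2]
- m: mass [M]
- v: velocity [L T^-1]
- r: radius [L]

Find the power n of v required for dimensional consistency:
n = 2

F has dimensions [L M T^-2]; v has dimensions [L T^-1].
The rest of the RHS has dimensions [L^-1 M], so v^n must supply [L^2 T^-2].
With n = 2: m·v^2/r has dimensions [L M T^-2], matching the LHS ✓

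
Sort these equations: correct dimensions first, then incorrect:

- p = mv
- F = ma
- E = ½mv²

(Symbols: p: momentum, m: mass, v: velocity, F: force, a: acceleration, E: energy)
Dimensionally correct: p = mv, F = ma, E = ½mv²
Dimensionally incorrect: none
Ordered (correct first, then incorrect): p = mv, F = ma, E = ½mv²

- p = mv: LHS [L M T^-1], RHS [L M T^-1] → correct ✓
- F = ma: LHS [L M T^-2], RHS [L M T^-2] → correct ✓
- E = ½mv²: LHS [L^2 M T^-2], RHS [L^2 M T^-2] → correct ✓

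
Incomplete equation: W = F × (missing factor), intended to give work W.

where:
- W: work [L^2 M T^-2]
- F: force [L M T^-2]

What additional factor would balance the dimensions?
d (distance), dimensions [L]

W has dimensions [L^2 M T^-2] and F has dimensions [L M T^-2].
The missing factor must have dimensions [L^2 M T^-2] / [L M T^-2] = [L], i.e. distance (d).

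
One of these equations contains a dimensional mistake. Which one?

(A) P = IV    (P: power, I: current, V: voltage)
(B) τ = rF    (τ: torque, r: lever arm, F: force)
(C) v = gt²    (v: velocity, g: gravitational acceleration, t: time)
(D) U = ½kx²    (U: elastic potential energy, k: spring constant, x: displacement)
(C) v = gt²

The equation (C) v = gt² is dimensionally incorrect.

LHS (v): [L T^-1]
RHS (gt²): [L] ✗

The dimensions do not match. The other three equations balance.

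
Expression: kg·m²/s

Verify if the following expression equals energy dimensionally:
No

The expression kg·m²/s has dimensions [L^2 M T^-1], but energy has dimensions [L^2 M T^-2].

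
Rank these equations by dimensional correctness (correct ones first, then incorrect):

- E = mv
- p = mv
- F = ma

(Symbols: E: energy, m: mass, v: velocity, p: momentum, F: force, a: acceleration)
Dimensionally correct: p = mv, F = ma
Dimensionally incorrect: E = mv
Ordered (correct first, then incorrect): p = mv, F = ma, E = mv

- E = mv: LHS [L^2 M T^-2], RHS [L M T^-1] → incorrect ✗
- p = mv: LHS [L M T^-1], RHS [L M T^-1] → correct ✓
- F = ma: LHS [L M T^-2], RHS [L M T^-2] → correct ✓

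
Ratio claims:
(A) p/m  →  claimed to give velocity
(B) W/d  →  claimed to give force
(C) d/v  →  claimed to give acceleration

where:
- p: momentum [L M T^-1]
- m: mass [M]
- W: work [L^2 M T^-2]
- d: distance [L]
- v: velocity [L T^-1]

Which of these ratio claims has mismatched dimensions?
(C) d/v does not give acceleration

(A) p/m: [L T^-1] = velocity [L T^-1] ✓
(B) W/d: [L M T^-2] = force [L M T^-2] ✓
(C) d/v: [T] ≠ acceleration [L T^-2] ✗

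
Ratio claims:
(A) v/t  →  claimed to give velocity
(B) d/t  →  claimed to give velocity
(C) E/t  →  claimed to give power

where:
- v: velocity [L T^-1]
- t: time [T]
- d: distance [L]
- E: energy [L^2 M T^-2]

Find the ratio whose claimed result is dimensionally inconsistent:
(A) v/t does not give velocity

(A) v/t: [L T^-2] ≠ velocity [L T^-1] ✗
(B) d/t: [L T^-1] = velocity [L T^-1] ✓
(C) E/t: [L^2 M T^-3] = power [L^2 M T^-3] ✓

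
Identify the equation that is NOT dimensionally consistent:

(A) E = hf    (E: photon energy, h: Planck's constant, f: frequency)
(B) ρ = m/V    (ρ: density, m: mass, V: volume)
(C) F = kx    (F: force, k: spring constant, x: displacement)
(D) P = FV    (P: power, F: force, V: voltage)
(D) P = FV

The equation (D) P = FV is dimensionally incorrect.

LHS (P): [L^2 M T^-3]
RHS (FV): [I^-1 L^3 M^2 T^-5] ✗

The dimensions do not match. The other three equations balance.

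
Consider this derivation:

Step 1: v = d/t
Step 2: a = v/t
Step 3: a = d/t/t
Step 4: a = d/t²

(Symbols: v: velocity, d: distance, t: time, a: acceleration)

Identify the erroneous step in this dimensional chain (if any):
No step introduces an error — all steps are dimensionally consistent.

Step 1: v = d/t → LHS [L T^-1], RHS [L T^-1] ✓
Step 2: a = v/t → LHS [L T^-2], RHS [L T^-2] ✓
Step 3: a = d/t/t → LHS [L T^-2], RHS [L T^-2] ✓
Step 4: a = d/t² → LHS [L T^-2], RHS [L T^-2] ✓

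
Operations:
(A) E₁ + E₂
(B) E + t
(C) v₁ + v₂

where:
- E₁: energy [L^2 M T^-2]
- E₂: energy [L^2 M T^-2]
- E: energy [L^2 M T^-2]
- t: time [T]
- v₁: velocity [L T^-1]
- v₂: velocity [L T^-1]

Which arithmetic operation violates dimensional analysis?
(B) E + t

(A) E₁ + E₂: E₁ [L^2 M T^-2] and E₂ [L^2 M T^-2] — same dimensions ✓
(B) E + t: E [L^2 M T^-2] and t [T] — different dimensions cannot be added/subtracted ✗
(C) v₁ + v₂: v₁ [L T^-1] and v₂ [L T^-1] — same dimensions ✓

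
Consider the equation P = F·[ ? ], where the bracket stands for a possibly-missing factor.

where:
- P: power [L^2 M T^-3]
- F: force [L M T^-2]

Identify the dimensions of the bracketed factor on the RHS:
[L T^-1] — velocity (e.g. v)

P has dimensions [L^2 M T^-3]; F has dimensions [L M T^-2].
The bracketed factor must supply [L^2 M T^-3] / [L M T^-2] = [L T^-1].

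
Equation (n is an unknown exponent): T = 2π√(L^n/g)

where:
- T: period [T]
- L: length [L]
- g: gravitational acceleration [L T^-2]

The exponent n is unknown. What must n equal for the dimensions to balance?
n = 1

T has dimensions [T]; L has dimensions [L].
With n = 1: 2π√(L^1/g) has dimensions [T], matching the LHS ✓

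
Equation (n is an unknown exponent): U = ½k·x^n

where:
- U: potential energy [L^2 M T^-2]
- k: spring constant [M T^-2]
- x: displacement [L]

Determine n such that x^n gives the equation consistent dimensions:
n = 2

U has dimensions [L^2 M T^-2]; x has dimensions [L].
The rest of the RHS has dimensions [M T^-2], so x^n must supply [L^2].
With n = 2: ½k·x^2 has dimensions [L^2 M T^-2], matching the LHS ✓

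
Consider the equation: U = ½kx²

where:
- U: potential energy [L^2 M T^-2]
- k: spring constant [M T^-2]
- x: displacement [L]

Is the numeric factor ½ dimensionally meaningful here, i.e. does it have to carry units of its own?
No

U has dimensions [L^2 M T^-2] and kx² already has dimensions [L^2 M T^-2], so the equation balances without ½ contributing any dimensions. ½ is a pure (dimensionless) number; changing or removing it would not affect dimensional consistency.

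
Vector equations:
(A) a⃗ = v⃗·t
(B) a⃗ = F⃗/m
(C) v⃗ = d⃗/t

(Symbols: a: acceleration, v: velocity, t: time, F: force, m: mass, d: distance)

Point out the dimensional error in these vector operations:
(A) a⃗ = v⃗·t

(A) a⃗ = v⃗·t: LHS [L T^-2], RHS [L] ✗ — acceleration is velocity per time; should be v⃗/t
(B) a⃗ = F⃗/m: LHS [L T^-2], RHS [L T^-2] ✓ — force (vector) divided by mass (scalar)
(C) v⃗ = d⃗/t: LHS [L T^-1], RHS [L T^-1] ✓ — displacement (vector) divided by time (scalar)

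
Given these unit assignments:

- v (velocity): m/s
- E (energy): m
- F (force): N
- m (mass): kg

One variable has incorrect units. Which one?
E

The variable E (energy) should have units J, not m.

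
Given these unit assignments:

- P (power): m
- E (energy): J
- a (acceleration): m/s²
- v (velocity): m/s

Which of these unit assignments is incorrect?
P

The variable P (power) should have units W, not m.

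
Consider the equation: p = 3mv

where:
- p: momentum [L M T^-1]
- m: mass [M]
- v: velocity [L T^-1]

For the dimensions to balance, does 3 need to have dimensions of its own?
No

p has dimensions [L M T^-1] and mv already has dimensions [L M T^-1], so the equation balances without 3 contributing any dimensions. 3 is a pure (dimensionless) number; changing or removing it would not affect dimensional consistency.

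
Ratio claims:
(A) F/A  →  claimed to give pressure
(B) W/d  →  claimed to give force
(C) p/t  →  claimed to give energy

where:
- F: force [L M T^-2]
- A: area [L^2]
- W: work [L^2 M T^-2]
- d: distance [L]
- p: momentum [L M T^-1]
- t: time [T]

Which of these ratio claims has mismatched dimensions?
(C) p/t does not give energy

(A) F/A: [L^-1 M T^-2] = pressure [L^-1 M T^-2] ✓
(B) W/d: [L M T^-2] = force [L M T^-2] ✓
(C) p/t: [L M T^-2] ≠ energy [L^2 M T^-2] ✗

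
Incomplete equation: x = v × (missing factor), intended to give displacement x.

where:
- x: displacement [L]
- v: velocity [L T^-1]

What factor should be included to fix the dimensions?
t (time), dimensions [T]

x has dimensions [L] and v has dimensions [L T^-1].
The missing factor must have dimensions [L] / [L T^-1] = [T], i.e. time (t).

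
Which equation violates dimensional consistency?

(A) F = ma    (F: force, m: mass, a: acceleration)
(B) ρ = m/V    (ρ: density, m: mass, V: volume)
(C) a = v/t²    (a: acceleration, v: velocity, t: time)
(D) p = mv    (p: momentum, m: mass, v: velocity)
(C) a = v/t²

The equation (C) a = v/t² is dimensionally incorrect.

LHS (a): [L T^-2]
RHS (v/t²): [L T^-3] ✗

The dimensions do not match. The other three equations balance.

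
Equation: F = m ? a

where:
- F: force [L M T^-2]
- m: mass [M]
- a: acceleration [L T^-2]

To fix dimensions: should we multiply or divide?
multiplication (×): F = m × a

F [L M T^-2]; m [M]; a [L T^-2].
m × a → [L M T^-2] ✓
m ÷ a → [L^-1 M T^2] ✗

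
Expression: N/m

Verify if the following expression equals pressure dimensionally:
No

The expression N/m has dimensions [M T^-2], but pressure has dimensions [L^-1 M T^-2].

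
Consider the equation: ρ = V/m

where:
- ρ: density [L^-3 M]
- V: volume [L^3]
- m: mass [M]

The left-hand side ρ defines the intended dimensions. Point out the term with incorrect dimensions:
The right-hand side term V/m

ρ has dimensions [L^-3 M], but V/m has dimensions [L^3 M^-1], so the term V/m is dimensionally wrong for ρ.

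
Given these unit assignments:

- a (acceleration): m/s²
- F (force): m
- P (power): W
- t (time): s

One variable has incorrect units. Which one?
F

The variable F (force) should have units N, not m.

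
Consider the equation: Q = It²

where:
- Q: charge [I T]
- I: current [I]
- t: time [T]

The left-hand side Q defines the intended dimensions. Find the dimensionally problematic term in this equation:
The right-hand side term It²

Q has dimensions [I T], but It² has dimensions [I T^2], so the term It² is dimensionally wrong for Q.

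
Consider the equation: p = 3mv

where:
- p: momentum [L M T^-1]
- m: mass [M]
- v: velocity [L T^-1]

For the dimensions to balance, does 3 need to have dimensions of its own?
No

p has dimensions [L M T^-1] and mv already has dimensions [L M T^-1], so the equation balances without 3 contributing any dimensions. 3 is a pure (dimensionless) number; changing or removing it would not affect dimensional consistency.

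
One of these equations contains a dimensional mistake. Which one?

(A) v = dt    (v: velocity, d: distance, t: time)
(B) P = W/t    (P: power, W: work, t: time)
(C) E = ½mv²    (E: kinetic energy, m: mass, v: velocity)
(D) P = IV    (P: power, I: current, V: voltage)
(A) v = dt

The equation (A) v = dt is dimensionally incorrect.

LHS (v): [L T^-1]
RHS (dt): [L T] ✗

The dimensions do not match. The other three equations balance.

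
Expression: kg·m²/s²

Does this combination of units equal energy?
Yes

The expression kg·m²/s² has dimensions [L^2 M T^-2], which is exactly energy [L^2 M T^-2].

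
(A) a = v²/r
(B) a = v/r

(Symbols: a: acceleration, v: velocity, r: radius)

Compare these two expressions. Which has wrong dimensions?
(B)

(A) a = v²/r: LHS [L T^-2], RHS [L T^-2] ✓
(B) a = v/r: LHS [L T^-2], RHS [T^-1] ✗

Expression (B) a = v/r is dimensionally incorrect.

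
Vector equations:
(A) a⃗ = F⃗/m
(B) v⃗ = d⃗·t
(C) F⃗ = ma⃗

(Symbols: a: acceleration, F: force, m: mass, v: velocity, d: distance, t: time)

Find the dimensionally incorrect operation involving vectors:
(B) v⃗ = d⃗·t

(A) a⃗ = F⃗/m: LHS [L T^-2], RHS [L T^-2] ✓ — force (vector) divided by mass (scalar)
(B) v⃗ = d⃗·t: LHS [L T^-1], RHS [L T] ✗ — velocity is displacement per time; should be d⃗/t
(C) F⃗ = ma⃗: LHS [L M T^-2], RHS [L M T^-2] ✓ — Force and acceleration are vectors, mass is a scalar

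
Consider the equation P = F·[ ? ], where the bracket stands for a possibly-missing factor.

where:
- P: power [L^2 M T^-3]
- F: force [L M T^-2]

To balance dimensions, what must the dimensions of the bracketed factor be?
[L T^-1] — velocity (e.g. v)

P has dimensions [L^2 M T^-3]; F has dimensions [L M T^-2].
The bracketed factor must supply [L^2 M T^-3] / [L M T^-2] = [L T^-1].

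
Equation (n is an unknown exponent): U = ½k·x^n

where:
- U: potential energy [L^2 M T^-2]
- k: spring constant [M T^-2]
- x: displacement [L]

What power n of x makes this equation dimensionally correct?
n = 2

U has dimensions [L^2 M T^-2]; x has dimensions [L].
The rest of the RHS has dimensions [M T^-2], so x^n must supply [L^2].
With n = 2: ½k·x^2 has dimensions [L^2 M T^-2], matching the LHS ✓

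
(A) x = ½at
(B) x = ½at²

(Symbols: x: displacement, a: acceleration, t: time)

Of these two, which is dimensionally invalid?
(A)

(A) x = ½at: LHS [L], RHS [L T^-1] ✗
(B) x = ½at²: LHS [L], RHS [L] ✓

Expression (A) x = ½at is dimensionally incorrect.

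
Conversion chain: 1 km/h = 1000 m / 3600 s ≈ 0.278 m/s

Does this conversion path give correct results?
The chain is correct (no errors).

Correct: 1 km = 1000 m, 1 h = 3600 s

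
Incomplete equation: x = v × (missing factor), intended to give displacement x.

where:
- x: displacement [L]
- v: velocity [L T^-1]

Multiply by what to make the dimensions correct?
t (time), dimensions [T]

x has dimensions [L] and v has dimensions [L T^-1].
The missing factor must have dimensions [L] / [L T^-1] = [T], i.e. time (t).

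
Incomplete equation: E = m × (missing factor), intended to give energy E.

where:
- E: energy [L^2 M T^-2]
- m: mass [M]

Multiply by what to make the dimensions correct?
v² (velocity squared), dimensions [L^2 T^-2]

E has dimensions [L^2 M T^-2] and m has dimensions [M].
The missing factor must have dimensions [L^2 M T^-2] / [M] = [L^2 T^-2], i.e. velocity squared (v²).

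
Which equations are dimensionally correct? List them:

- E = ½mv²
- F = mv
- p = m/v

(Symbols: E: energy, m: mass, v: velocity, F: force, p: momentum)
Dimensionally correct: E = ½mv²
Dimensionally incorrect: F = mv, p = m/v
Ordered (correct first, then incorrect): E = ½mv², F = mv, p = m/v

- E = ½mv²: LHS [L^2 M T^-2], RHS [L^2 M T^-2] → correct ✓
- F = mv: LHS [L M T^-2], RHS [L M T^-1] → incorrect ✗
- p = m/v: LHS [L M T^-1], RHS [L^-1 M T] → incorrect ✗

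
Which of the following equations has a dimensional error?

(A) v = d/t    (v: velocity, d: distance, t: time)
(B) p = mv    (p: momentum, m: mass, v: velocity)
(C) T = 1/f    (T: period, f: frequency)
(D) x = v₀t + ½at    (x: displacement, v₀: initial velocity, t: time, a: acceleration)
(D) x = v₀t + ½at

The equation (D) x = v₀t + ½at is dimensionally incorrect.

LHS (x): [L]
RHS terms:
  - v₀t: [L] ✓
  - ½at: [L T^-1] ✗ (does not match LHS)

The dimensions do not match. The other three equations balance.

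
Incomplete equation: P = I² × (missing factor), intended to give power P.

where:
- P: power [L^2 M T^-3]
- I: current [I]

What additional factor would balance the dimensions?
R (resistance), dimensions [I^-2 L^2 M T^-3]

P has dimensions [L^2 M T^-3] and I² has dimensions [I^2].
The missing factor must have dimensions [L^2 M T^-3] / [I^2] = [I^-2 L^2 M T^-3], i.e. resistance (R).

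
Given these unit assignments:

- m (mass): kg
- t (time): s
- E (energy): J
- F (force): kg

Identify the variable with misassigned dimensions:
F

The variable F (force) should have units N, not kg.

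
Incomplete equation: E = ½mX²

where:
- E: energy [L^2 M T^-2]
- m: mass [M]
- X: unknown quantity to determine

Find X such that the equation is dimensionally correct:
X = v (velocity), dimensions [L T^-1]

E has dimensions [L^2 M T^-2]; the rest of the RHS (½m) has dimensions [M].
So X² must have dimensions [L^2 T^-2], i.e. X has dimensions [L T^-1] — X = v (velocity).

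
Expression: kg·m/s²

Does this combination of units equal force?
Yes

The expression kg·m/s² has dimensions [L M T^-2], which is exactly force [L M T^-2].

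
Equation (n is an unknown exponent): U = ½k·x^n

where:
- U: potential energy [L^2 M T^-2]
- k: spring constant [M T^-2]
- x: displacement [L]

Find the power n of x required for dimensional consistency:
n = 2

U has dimensions [L^2 M T^-2]; x has dimensions [L].
The rest of the RHS has dimensions [M T^-2], so x^n must supply [L^2].
With n = 2: ½k·x^2 has dimensions [L^2 M T^-2], matching the LHS ✓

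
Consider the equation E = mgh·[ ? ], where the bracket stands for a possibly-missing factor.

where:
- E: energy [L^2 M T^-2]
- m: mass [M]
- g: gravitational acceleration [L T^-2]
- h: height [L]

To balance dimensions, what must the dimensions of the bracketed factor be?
Nothing is missing — the bracketed factor must be dimensionless.

E has dimensions [L^2 M T^-2] and mgh already has dimensions [L^2 M T^-2], so E = mgh is dimensionally complete.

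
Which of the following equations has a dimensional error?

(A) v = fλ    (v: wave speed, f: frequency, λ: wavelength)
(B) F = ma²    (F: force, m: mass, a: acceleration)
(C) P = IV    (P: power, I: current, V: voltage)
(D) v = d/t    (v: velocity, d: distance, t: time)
(B) F = ma²

The equation (B) F = ma² is dimensionally incorrect.

LHS (F): [L M T^-2]
RHS (ma²): [L^2 M T^-4] ✗

The dimensions do not match. The other three equations balance.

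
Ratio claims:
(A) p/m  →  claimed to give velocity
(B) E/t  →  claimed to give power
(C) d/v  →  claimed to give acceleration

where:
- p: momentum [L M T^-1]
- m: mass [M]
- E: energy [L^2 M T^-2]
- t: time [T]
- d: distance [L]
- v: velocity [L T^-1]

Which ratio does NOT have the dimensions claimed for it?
(C) d/v does not give acceleration

(A) p/m: [L T^-1] = velocity [L T^-1] ✓
(B) E/t: [L^2 M T^-3] = power [L^2 M T^-3] ✓
(C) d/v: [T] ≠ acceleration [L T^-2] ✗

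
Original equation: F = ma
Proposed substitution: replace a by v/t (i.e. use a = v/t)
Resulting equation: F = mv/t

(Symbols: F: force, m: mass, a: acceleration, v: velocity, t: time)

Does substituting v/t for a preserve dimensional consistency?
Yes

[a] = [L T^-2] and [v/t] = [L T^-2]. These match, so the substitution replaces a quantity by one of the same dimensions and the result F = mv/t has LHS [L M T^-2] vs RHS [L M T^-2] — still consistent.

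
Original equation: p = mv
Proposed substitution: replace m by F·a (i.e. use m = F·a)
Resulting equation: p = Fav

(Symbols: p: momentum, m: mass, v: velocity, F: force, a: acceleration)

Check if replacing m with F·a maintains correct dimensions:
No

[m] = [M] and [F·a] = [L^2 M T^-4]. These differ, so the substitution replaces a quantity by one of different dimensions and the result p = Fav has LHS [L M T^-1] vs RHS [L^3 M T^-5] — inconsistent.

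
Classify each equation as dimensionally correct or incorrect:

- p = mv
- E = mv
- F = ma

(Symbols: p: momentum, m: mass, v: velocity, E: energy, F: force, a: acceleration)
Dimensionally correct: p = mv, F = ma
Dimensionally incorrect: E = mv
Ordered (correct first, then incorrect): p = mv, F = ma, E = mv

- p = mv: LHS [L M T^-1], RHS [L M T^-1] → correct ✓
- E = mv: LHS [L^2 M T^-2], RHS [L M T^-1] → incorrect ✗
- F = ma: LHS [L M T^-2], RHS [L M T^-2] → correct ✓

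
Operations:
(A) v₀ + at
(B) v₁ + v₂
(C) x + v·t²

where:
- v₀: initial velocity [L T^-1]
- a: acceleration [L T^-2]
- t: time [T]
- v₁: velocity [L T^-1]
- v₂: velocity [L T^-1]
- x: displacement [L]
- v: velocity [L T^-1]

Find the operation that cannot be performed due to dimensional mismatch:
(C) x + v·t²

(A) v₀ + at: v₀ [L T^-1] and at [L T^-1] — same dimensions ✓
(B) v₁ + v₂: v₁ [L T^-1] and v₂ [L T^-1] — same dimensions ✓
(C) x + v·t²: x [L] and v·t² [L T] — different dimensions cannot be added/subtracted ✗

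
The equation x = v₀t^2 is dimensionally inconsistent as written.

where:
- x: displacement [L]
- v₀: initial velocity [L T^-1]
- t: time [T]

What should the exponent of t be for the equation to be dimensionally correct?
The exponent of t should be 1: x = v₀t

The LHS x has dimensions [L]; t has dimensions [T].
As written, the RHS v₀t^2 (exponent 2 on t) has dimensions [L T], which does not match.
With exponent 1, the RHS v₀t has dimensions [L], matching the LHS.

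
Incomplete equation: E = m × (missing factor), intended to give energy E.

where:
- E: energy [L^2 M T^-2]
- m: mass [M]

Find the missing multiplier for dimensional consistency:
v² (velocity squared), dimensions [L^2 T^-2]

E has dimensions [L^2 M T^-2] and m has dimensions [M].
The missing factor must have dimensions [L^2 M T^-2] / [M] = [L^2 T^-2], i.e. velocity squared (v²).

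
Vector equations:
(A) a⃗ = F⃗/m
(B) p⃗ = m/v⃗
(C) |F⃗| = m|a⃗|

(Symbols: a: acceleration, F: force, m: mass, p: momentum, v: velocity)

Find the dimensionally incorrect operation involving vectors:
(B) p⃗ = m/v⃗

(A) a⃗ = F⃗/m: LHS [L T^-2], RHS [L T^-2] ✓ — force (vector) divided by mass (scalar)
(B) p⃗ = m/v⃗: LHS [L M T^-1], RHS [L^-1 M T] ✗ — momentum is mass times velocity; should be mv⃗ (and division by a vector is undefined)
(C) |F⃗| = m|a⃗|: LHS [L M T^-2], RHS [L M T^-2] ✓ — magnitudes of vectors are scalars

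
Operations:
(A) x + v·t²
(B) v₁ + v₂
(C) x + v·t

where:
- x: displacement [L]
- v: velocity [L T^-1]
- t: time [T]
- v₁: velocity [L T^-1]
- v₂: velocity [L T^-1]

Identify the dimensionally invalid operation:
(A) x + v·t²

(A) x + v·t²: x [L] and v·t² [L T] — different dimensions cannot be added/subtracted ✗
(B) v₁ + v₂: v₁ [L T^-1] and v₂ [L T^-1] — same dimensions ✓
(C) x + v·t: x [L] and v·t [L] — same dimensions ✓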